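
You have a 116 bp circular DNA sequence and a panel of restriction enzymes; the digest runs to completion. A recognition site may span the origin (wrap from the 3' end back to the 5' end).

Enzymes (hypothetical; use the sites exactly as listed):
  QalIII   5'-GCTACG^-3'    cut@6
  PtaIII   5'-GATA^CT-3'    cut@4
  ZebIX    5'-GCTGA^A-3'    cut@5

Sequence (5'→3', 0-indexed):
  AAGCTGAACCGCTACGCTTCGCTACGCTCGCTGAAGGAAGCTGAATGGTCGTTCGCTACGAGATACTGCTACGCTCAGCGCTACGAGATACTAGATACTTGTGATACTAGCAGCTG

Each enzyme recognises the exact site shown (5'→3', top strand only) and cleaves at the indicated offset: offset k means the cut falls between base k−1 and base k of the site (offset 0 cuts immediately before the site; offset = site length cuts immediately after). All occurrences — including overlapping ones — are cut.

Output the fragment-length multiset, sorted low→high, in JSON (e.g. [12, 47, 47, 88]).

Per-enzyme occurrences:
  QalIII (GCTACG, off=6): starts [10, 20, 54, 67, 79] → cuts [16, 26, 60, 73, 85]
  PtaIII (GATACT, off=4): starts [61, 86, 93, 102] → cuts [65, 90, 97, 106]
  ZebIX (GCTGAA, off=5): starts [2, 29, 39, 112] → cuts [1, 7, 34, 44]

Pooled cuts: [1, 7, 16, 26, 34, 44, 60, 65, 73, 85, 90, 97, 106]

Fragment lengths:
  1→7: 6 bp
  7→16: 9 bp
  16→26: 10 bp
  26→34: 8 bp
  34→44: 10 bp
  44→60: 16 bp
  60→65: 5 bp
  65→73: 8 bp
  73→85: 12 bp
  85→90: 5 bp
  90→97: 7 bp
  97→106: 9 bp
  106→1 (wrap): 116-106+1 = 11 bp

[5,5,6,7,8,8,9,9,10,10,11,12,16]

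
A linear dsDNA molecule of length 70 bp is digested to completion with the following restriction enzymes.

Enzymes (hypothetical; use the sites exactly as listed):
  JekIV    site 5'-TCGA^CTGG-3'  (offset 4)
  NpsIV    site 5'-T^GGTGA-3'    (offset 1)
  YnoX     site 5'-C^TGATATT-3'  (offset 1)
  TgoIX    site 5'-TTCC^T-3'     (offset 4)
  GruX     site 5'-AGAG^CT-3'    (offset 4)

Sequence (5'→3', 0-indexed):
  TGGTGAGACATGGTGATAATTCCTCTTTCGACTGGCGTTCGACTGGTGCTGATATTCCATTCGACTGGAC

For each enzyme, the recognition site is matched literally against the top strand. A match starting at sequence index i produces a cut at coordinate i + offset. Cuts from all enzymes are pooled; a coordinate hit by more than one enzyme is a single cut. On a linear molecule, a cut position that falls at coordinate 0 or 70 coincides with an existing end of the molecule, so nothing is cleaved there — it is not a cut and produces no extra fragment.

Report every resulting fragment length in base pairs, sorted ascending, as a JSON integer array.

Per-enzyme occurrences:
  JekIV TCGACTGG/4: at [27, 38, 60] ⇒ [31, 42, 64]
  NpsIV TGGTGA/1: at [0, 10] ⇒ [1, 11]
  YnoX CTGATATT/1: at [48] ⇒ [49]
  TgoIX TTCCT/4: at [19] ⇒ [23]
  GruX (AGAGCT, off=4): no sites

All cut coordinates (distinct, sorted): [1, 11, 23, 31, 42, 49, 64]

Fragment lengths:
  [0,1): 1 bp
  [1,11): 10 bp
  [11,23): 12 bp
  [23,31): 8 bp
  [31,42): 11 bp
  [42,49): 7 bp
  [49,64): 15 bp
  [64,70): 6 bp

[1,6,7,8,10,11,12,15]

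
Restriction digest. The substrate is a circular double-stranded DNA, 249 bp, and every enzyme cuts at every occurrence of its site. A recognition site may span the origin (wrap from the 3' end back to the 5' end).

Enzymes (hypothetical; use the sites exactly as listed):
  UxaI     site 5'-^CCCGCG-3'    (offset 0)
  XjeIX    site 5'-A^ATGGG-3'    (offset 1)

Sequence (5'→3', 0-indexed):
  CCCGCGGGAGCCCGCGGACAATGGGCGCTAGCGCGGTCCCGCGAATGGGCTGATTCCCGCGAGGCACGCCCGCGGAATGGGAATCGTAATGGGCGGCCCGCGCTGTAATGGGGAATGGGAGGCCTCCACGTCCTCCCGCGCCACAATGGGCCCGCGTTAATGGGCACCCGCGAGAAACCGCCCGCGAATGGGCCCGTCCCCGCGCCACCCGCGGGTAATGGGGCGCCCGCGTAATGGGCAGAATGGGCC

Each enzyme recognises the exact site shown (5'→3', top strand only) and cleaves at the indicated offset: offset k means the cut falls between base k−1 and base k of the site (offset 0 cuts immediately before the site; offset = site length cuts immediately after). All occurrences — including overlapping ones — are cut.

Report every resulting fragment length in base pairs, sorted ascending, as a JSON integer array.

[5,7,7,7,7,7,8,8,8,8,9,9,9,10,10,10,11,11,11,11,12,13,14,17,20]

Site scan:
  UxaI (CCCGCG, off=0): starts [0, 10, 37, 55, 68, 96, 134, 150, 166, 180, 198, 207, 225] → cuts [0, 10, 37, 55, 68, 96, 134, 150, 166, 180, 198, 207, 225]
  XjeIX (AATGGG, off=1): starts [19, 43, 75, 87, 106, 113, 144, 158, 186, 216, 232, 241] → cuts [20, 44, 76, 88, 107, 114, 145, 159, 187, 217, 233, 242]

Pooled cuts: [0, 10, 20, 37, 44, 55, 68, 76, 88, 96, 107, 114, 134, 145, 150, 159, 166, 180, 187, 198, 207, 217, 225, 233, 242]

Fragment lengths:
  0→10: 10 bp
  10→20: 10 bp
  20→37: 17 bp
  37→44: 7 bp
  44→55: 11 bp
  55→68: 13 bp
  68→76: 8 bp
  76→88: 12 bp
  88→96: 8 bp
  96→107: 11 bp
  107→114: 7 bp
  114→134: 20 bp
  134→145: 11 bp
  145→150: 5 bp
  150→159: 9 bp
  159→166: 7 bp
  166→180: 14 bp
  180→187: 7 bp
  187→198: 11 bp
  198→207: 9 bp
  207→217: 10 bp
  217→225: 8 bp
  225→233: 8 bp
  233→242: 9 bp
  242→0 (wrap): 249-242+0 = 7 bp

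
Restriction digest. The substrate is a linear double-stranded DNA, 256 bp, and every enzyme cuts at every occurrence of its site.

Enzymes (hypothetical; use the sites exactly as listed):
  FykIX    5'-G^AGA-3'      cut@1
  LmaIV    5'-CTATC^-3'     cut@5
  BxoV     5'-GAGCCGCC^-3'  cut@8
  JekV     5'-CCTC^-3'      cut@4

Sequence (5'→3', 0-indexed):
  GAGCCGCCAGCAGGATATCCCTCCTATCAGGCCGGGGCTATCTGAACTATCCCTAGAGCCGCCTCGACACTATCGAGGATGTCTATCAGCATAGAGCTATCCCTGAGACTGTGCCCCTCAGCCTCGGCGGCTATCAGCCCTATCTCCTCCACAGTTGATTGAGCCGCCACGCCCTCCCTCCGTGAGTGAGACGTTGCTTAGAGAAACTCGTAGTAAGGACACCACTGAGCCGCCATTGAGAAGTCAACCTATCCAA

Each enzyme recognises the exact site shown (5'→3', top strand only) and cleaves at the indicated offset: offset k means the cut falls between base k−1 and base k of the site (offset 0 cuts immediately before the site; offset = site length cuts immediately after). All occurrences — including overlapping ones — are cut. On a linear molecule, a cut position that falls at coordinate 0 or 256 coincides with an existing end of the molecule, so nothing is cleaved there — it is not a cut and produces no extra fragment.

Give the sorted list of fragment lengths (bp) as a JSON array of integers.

Scan for sites:
  FykIX (GAGA, off=1): starts [104, 187, 200, 237] → cuts [105, 188, 201, 238]
  LmaIV (CTATC, off=5): starts [23, 37, 46, 69, 82, 96, 130, 139, 248] → cuts [28, 42, 51, 74, 87, 101, 135, 144, 253]
  BxoV (GAGCCGCC, off=8): starts [0, 55, 160, 226] → cuts [8, 63, 168, 234]
  JekV (CCTC, off=4): starts [19, 61, 115, 121, 145, 172, 176] → cuts [23, 65, 119, 125, 149, 176, 180]

All cut coordinates (distinct, sorted): [8, 23, 28, 42, 51, 63, 65, 74, 87, 101, 105, 119, 125, 135, 144, 149, 168, 176, 180, 188, 201, 234, 238, 253]

Fragment lengths:
  [0,8): 8 bp
  [8,23): 15 bp
  [23,28): 5 bp
  [28,42): 14 bp
  [42,51): 9 bp
  [51,63): 12 bp
  [63,65): 2 bp
  [65,74): 9 bp
  [74,87): 13 bp
  [87,101): 14 bp
  [101,105): 4 bp
  [105,119): 14 bp
  [119,125): 6 bp
  [125,135): 10 bp
  [135,144): 9 bp
  [144,149): 5 bp
  [149,168): 19 bp
  [168,176): 8 bp
  [176,180): 4 bp
  [180,188): 8 bp
  [188,201): 13 bp
  [201,234): 33 bp
  [234,238): 4 bp
  [238,253): 15 bp
  [253,256): 3 bp

[2,3,4,4,4,5,5,6,8,8,8,9,9,9,10,12,13,13,14,14,14,15,15,19,33]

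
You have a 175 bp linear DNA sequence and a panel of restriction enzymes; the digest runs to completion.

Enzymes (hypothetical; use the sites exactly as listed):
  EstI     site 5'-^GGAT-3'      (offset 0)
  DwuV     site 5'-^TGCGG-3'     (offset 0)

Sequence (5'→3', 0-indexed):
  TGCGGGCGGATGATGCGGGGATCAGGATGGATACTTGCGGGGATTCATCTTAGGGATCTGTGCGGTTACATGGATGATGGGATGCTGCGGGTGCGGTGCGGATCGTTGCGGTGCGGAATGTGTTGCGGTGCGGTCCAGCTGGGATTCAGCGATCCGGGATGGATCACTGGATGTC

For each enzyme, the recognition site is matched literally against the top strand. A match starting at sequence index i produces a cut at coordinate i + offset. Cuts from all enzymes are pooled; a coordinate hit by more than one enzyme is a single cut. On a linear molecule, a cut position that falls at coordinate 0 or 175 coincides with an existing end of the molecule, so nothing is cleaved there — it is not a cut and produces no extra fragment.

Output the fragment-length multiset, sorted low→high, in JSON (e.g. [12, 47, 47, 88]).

[3,4,4,5,5,5,5,5,6,6,6,6,7,7,7,7,7,8,8,11,12,13,13,15]

Scan for sites:
  EstI (GGAT, off=0): starts [7, 18, 24, 28, 40, 53, 71, 79, 99, 141, 156, 160, 168] → cuts [7, 18, 24, 28, 40, 53, 71, 79, 99, 141, 156, 160, 168]
  DwuV (TGCGG, off=0): starts [0, 13, 35, 60, 85, 91, 96, 106, 111, 123, 128] → cuts [13, 35, 60, 85, 91, 96, 106, 111, 123, 128] (position 0 is a terminus of the linear molecule — no cut)

All cut coordinates (distinct, sorted): [7, 13, 18, 24, 28, 35, 40, 53, 60, 71, 79, 85, 91, 96, 99, 106, 111, 123, 128, 141, 156, 160, 168]

Fragment lengths:
  [0,7): 7 bp
  [7,13): 6 bp
  [13,18): 5 bp
  [18,24): 6 bp
  [24,28): 4 bp
  [28,35): 7 bp
  [35,40): 5 bp
  [40,53): 13 bp
  [53,60): 7 bp
  [60,71): 11 bp
  [71,79): 8 bp
  [79,85): 6 bp
  [85,91): 6 bp
  [91,96): 5 bp
  [96,99): 3 bp
  [99,106): 7 bp
  [106,111): 5 bp
  [111,123): 12 bp
  [123,128): 5 bp
  [128,141): 13 bp
  [141,156): 15 bp
  [156,160): 4 bp
  [160,168): 8 bp
  [168,175): 7 bp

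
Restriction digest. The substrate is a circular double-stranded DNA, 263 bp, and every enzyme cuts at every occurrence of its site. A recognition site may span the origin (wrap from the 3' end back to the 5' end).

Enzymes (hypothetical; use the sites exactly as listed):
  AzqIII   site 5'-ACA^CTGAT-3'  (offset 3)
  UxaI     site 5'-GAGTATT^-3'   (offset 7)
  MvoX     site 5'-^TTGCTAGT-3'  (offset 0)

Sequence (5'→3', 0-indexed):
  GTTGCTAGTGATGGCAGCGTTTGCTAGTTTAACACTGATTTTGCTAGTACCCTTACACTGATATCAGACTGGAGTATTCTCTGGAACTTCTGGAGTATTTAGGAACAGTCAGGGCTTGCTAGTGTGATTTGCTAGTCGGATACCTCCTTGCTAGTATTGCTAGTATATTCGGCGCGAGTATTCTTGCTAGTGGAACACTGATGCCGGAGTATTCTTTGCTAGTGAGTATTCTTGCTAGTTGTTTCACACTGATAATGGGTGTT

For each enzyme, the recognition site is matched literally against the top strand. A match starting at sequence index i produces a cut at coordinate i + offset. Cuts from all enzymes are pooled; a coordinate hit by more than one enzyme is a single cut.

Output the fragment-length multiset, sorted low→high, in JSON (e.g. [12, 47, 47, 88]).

[1,1,2,6,9,13,14,14,15,16,16,16,17,17,19,19,21,21,26]

Per-enzyme occurrences:
  AzqIII (ACACTGAT, off=3): starts [31, 54, 194, 245] → cuts [34, 57, 197, 248]
  UxaI (GAGTATT, off=7): starts [71, 92, 175, 206, 223] → cuts [78, 99, 182, 213, 230]
  MvoX (TTGCTAGT, off=0): starts [1, 20, 40, 115, 128, 147, 156, 183, 215, 231] → cuts [1, 20, 40, 115, 128, 147, 156, 183, 215, 231]

All cut coordinates (distinct, sorted): [1, 20, 34, 40, 57, 78, 99, 115, 128, 147, 156, 182, 183, 197, 213, 215, 230, 231, 248]

Fragments:
  1→20: 19 bp
  20→34: 14 bp
  34→40: 6 bp
  40→57: 17 bp
  57→78: 21 bp
  78→99: 21 bp
  99→115: 16 bp
  115→128: 13 bp
  128→147: 19 bp
  147→156: 9 bp
  156→182: 26 bp
  182→183: 1 bp
  183→197: 14 bp
  197→213: 16 bp
  213→215: 2 bp
  215→230: 15 bp
  230→231: 1 bp
  231→248: 17 bp
  248→1 (wrap): 263-248+1 = 16 bp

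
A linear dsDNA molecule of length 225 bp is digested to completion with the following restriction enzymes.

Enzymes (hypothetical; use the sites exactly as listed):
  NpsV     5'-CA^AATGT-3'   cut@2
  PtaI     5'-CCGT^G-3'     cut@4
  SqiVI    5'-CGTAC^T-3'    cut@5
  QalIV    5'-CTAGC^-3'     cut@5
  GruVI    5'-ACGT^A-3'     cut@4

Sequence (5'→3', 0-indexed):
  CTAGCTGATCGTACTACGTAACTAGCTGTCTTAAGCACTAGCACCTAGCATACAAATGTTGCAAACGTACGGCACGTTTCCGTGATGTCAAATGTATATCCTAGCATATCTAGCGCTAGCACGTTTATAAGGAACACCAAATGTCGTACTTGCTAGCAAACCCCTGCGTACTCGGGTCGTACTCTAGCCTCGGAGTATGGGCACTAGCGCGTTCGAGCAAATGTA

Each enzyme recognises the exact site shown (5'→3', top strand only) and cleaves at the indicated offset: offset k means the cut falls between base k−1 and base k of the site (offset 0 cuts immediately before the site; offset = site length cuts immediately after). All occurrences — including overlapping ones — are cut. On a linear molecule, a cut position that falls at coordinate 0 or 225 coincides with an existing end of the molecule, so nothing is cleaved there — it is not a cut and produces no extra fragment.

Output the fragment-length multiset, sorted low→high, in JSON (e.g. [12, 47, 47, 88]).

Per-enzyme occurrences:
  NpsV CAAATGT/2: at [52, 88, 137, 217] ⇒ [54, 90, 139, 219]
  PtaI CCGTG/4: at [79] ⇒ [83]
  SqiVI CGTACT/5: at [9, 144, 166, 177] ⇒ [14, 149, 171, 182]
  QalIV CTAGC/5: at [0, 21, 37, 44, 100, 109, 115, 152, 183, 203] ⇒ [5, 26, 42, 49, 105, 114, 120, 157, 188, 208]
  GruVI ACGTA/4: at [15, 64] ⇒ [19, 68]

All cut coordinates (distinct, sorted): [5, 14, 19, 26, 42, 49, 54, 68, 83, 90, 105, 114, 120, 139, 149, 157, 171, 182, 188, 208, 219]

Fragments:
  [0,5): 5 bp
  [5,14): 9 bp
  [14,19): 5 bp
  [19,26): 7 bp
  [26,42): 16 bp
  [42,49): 7 bp
  [49,54): 5 bp
  [54,68): 14 bp
  [68,83): 15 bp
  [83,90): 7 bp
  [90,105): 15 bp
  [105,114): 9 bp
  [114,120): 6 bp
  [120,139): 19 bp
  [139,149): 10 bp
  [149,157): 8 bp
  [157,171): 14 bp
  [171,182): 11 bp
  [182,188): 6 bp
  [188,208): 20 bp
  [208,219): 11 bp
  [219,225): 6 bp

[5,5,5,6,6,6,7,7,7,8,9,9,10,11,11,14,14,15,15,16,19,20]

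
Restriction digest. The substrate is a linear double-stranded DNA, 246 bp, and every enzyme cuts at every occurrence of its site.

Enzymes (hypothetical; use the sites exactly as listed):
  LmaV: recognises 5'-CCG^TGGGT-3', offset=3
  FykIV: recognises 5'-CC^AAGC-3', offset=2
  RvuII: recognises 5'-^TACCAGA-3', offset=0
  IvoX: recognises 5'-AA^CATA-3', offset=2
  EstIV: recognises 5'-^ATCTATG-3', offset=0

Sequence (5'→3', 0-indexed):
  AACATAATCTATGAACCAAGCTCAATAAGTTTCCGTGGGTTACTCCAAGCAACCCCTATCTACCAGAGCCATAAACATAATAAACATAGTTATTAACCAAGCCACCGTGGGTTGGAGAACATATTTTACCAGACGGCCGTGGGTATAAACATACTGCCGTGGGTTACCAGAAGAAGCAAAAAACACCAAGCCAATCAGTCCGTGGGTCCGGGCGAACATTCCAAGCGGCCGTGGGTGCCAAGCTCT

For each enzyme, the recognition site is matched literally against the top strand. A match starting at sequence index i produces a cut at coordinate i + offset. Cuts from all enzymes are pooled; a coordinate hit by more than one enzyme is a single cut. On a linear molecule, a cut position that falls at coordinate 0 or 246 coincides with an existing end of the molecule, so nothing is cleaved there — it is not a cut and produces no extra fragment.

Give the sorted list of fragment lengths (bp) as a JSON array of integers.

Site scan:
  LmaV (CCGTGGGT, off=3): starts [32, 104, 136, 156, 199, 228] → cuts [35, 107, 139, 159, 202, 231]
  FykIV (CCAAGC, off=2): starts [15, 44, 96, 185, 220, 237] → cuts [17, 46, 98, 187, 222, 239]
  RvuII (TACCAGA, off=0): starts [60, 126, 164] → cuts [60, 126, 164]
  IvoX (AACATA, off=2): starts [0, 73, 82, 117, 147] → cuts [2, 75, 84, 119, 149]
  EstIV (ATCTATG, off=0): starts [6] → cuts [6]

All cut coordinates (distinct, sorted): [2, 6, 17, 35, 46, 60, 75, 84, 98, 107, 119, 126, 139, 149, 159, 164, 187, 202, 222, 231, 239]

Fragments:
  [0,2): 2 bp
  [2,6): 4 bp
  [6,17): 11 bp
  [17,35): 18 bp
  [35,46): 11 bp
  [46,60): 14 bp
  [60,75): 15 bp
  [75,84): 9 bp
  [84,98): 14 bp
  [98,107): 9 bp
  [107,119): 12 bp
  [119,126): 7 bp
  [126,139): 13 bp
  [139,149): 10 bp
  [149,159): 10 bp
  [159,164): 5 bp
  [164,187): 23 bp
  [187,202): 15 bp
  [202,222): 20 bp
  [222,231): 9 bp
  [231,239): 8 bp
  [239,246): 7 bp

[2,4,5,7,7,8,9,9,9,10,10,11,11,12,13,14,14,15,15,18,20,23]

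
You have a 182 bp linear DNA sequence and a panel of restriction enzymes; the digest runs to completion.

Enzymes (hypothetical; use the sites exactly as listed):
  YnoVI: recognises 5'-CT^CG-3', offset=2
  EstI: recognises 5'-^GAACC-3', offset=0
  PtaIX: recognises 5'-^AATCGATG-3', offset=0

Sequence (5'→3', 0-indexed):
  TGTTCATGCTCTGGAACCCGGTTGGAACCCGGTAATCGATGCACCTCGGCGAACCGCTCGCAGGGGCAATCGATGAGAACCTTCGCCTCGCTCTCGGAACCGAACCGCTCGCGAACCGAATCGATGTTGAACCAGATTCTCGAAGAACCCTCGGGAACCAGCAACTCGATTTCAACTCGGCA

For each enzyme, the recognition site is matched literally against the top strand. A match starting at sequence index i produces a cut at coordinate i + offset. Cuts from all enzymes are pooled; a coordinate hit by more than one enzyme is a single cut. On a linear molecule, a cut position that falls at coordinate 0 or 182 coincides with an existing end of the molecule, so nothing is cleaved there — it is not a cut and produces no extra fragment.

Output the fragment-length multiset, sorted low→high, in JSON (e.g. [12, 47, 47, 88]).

[2,3,3,4,4,5,5,6,6,7,8,8,9,9,9,10,11,11,12,12,12,13,13]

Site scan:
  YnoVI CTCG/2: at [44, 56, 86, 92, 107, 138, 149, 164, 175] ⇒ [46, 58, 88, 94, 109, 140, 151, 166, 177]
  EstI GAACC/0: at [13, 24, 50, 76, 96, 101, 112, 128, 144, 154] ⇒ [13, 24, 50, 76, 96, 101, 112, 128, 144, 154]
  PtaIX AATCGATG/0: at [33, 67, 118] ⇒ [33, 67, 118]

All cut coordinates (distinct, sorted): [13, 24, 33, 46, 50, 58, 67, 76, 88, 94, 96, 101, 109, 112, 118, 128, 140, 144, 151, 154, 166, 177]

Fragment lengths:
  [0,13): 13 bp
  [13,24): 11 bp
  [24,33): 9 bp
  [33,46): 13 bp
  [46,50): 4 bp
  [50,58): 8 bp
  [58,67): 9 bp
  [67,76): 9 bp
  [76,88): 12 bp
  [88,94): 6 bp
  [94,96): 2 bp
  [96,101): 5 bp
  [101,109): 8 bp
  [109,112): 3 bp
  [112,118): 6 bp
  [118,128): 10 bp
  [128,140): 12 bp
  [140,144): 4 bp
  [144,151): 7 bp
  [151,154): 3 bp
  [154,166): 12 bp
  [166,177): 11 bp
  [177,182): 5 bp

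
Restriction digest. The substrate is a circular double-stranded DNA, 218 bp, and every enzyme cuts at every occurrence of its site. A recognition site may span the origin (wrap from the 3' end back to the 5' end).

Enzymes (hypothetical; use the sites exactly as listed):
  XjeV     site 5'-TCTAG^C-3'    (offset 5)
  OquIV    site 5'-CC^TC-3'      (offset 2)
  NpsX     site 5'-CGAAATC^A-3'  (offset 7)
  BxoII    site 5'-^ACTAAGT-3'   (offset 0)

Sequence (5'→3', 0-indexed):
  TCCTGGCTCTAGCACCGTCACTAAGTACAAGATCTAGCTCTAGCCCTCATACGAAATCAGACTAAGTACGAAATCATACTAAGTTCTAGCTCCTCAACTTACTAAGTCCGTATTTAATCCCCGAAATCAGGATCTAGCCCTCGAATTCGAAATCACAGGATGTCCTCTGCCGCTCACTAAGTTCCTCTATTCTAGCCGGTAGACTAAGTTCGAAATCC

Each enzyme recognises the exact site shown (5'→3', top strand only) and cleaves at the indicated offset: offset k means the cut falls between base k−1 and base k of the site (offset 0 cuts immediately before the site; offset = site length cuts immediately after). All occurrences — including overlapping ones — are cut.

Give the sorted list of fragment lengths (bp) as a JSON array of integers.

Scan for sites:
  XjeV TCTAGC/5: at [7, 32, 38, 84, 132, 190] ⇒ [12, 37, 43, 89, 137, 195]
  OquIV CCTC/2: at [44, 91, 138, 163, 183, 216] ⇒ [0, 46, 93, 140, 165, 185]
  NpsX CGAAATCA/7: at [51, 68, 121, 147] ⇒ [58, 75, 128, 154]
  BxoII ACTAAGT/0: at [19, 60, 77, 100, 175, 202] ⇒ [19, 60, 77, 100, 175, 202]

All cut coordinates (distinct, sorted): [0, 12, 19, 37, 43, 46, 58, 60, 75, 77, 89, 93, 100, 128, 137, 140, 154, 165, 175, 185, 195, 202]

Fragment lengths:
  0→12: 12 bp
  12→19: 7 bp
  19→37: 18 bp
  37→43: 6 bp
  43→46: 3 bp
  46→58: 12 bp
  58→60: 2 bp
  60→75: 15 bp
  75→77: 2 bp
  77→89: 12 bp
  89→93: 4 bp
  93→100: 7 bp
  100→128: 28 bp
  128→137: 9 bp
  137→140: 3 bp
  140→154: 14 bp
  154→165: 11 bp
  165→175: 10 bp
  175→185: 10 bp
  185→195: 10 bp
  195→202: 7 bp
  202→0 (wrap): 218-202+0 = 16 bp

[2,2,3,3,4,6,7,7,7,9,10,10,10,11,12,12,12,14,15,16,18,28]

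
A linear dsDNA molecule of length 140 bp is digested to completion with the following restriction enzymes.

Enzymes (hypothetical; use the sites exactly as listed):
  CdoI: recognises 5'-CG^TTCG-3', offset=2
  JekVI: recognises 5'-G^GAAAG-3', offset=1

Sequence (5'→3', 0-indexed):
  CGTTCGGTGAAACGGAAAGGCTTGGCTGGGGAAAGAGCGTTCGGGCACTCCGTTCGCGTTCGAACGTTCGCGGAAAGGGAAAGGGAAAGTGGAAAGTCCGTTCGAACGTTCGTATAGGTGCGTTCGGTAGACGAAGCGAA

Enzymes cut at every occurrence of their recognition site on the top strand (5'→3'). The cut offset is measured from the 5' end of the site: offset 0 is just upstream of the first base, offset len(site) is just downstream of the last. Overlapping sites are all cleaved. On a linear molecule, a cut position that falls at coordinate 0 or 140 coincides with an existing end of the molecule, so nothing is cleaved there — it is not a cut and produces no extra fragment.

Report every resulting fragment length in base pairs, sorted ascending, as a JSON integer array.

[2,6,6,6,6,7,8,8,9,9,12,13,14,16,18]

Site scan:
  CdoI CGTTCG/2: at [0, 37, 50, 56, 64, 98, 106, 120] ⇒ [2, 39, 52, 58, 66, 100, 108, 122]
  JekVI GGAAAG/1: at [13, 29, 71, 77, 83, 90] ⇒ [14, 30, 72, 78, 84, 91]

All cut coordinates (distinct, sorted): [2, 14, 30, 39, 52, 58, 66, 72, 78, 84, 91, 100, 108, 122]

Fragment lengths:
  [0,2): 2 bp
  [2,14): 12 bp
  [14,30): 16 bp
  [30,39): 9 bp
  [39,52): 13 bp
  [52,58): 6 bp
  [58,66): 8 bp
  [66,72): 6 bp
  [72,78): 6 bp
  [78,84): 6 bp
  [84,91): 7 bp
  [91,100): 9 bp
  [100,108): 8 bp
  [108,122): 14 bp
  [122,140): 18 bp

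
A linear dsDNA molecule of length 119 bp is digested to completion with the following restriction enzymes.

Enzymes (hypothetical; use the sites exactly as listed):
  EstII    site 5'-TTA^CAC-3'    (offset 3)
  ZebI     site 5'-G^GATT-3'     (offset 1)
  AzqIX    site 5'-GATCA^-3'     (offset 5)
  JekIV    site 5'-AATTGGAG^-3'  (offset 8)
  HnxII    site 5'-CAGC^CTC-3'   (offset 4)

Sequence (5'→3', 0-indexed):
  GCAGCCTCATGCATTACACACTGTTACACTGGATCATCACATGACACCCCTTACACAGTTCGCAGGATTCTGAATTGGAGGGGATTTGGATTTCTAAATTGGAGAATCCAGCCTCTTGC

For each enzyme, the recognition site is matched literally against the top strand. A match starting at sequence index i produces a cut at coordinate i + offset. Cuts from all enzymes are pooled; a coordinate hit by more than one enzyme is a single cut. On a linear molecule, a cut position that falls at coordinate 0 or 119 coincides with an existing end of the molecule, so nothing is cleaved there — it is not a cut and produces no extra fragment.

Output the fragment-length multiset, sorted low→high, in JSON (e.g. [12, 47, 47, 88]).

[2,5,6,7,8,10,10,11,12,15,16,17]

Site scan:
  EstII (TTACAC, off=3): starts [13, 23, 50] → cuts [16, 26, 53]
  ZebI (GGATT, off=1): starts [64, 81, 87] → cuts [65, 82, 88]
  AzqIX (GATCA, off=5): starts [31] → cuts [36]
  JekIV (AATTGGAG, off=8): starts [72, 96] → cuts [80, 104]
  HnxII (CAGCCTC, off=4): starts [1, 108] → cuts [5, 112]

All cut coordinates (distinct, sorted): [5, 16, 26, 36, 53, 65, 80, 82, 88, 104, 112]

Fragments:
  [0,5): 5 bp
  [5,16): 11 bp
  [16,26): 10 bp
  [26,36): 10 bp
  [36,53): 17 bp
  [53,65): 12 bp
  [65,80): 15 bp
  [80,82): 2 bp
  [82,88): 6 bp
  [88,104): 16 bp
  [104,112): 8 bp
  [112,119): 7 bp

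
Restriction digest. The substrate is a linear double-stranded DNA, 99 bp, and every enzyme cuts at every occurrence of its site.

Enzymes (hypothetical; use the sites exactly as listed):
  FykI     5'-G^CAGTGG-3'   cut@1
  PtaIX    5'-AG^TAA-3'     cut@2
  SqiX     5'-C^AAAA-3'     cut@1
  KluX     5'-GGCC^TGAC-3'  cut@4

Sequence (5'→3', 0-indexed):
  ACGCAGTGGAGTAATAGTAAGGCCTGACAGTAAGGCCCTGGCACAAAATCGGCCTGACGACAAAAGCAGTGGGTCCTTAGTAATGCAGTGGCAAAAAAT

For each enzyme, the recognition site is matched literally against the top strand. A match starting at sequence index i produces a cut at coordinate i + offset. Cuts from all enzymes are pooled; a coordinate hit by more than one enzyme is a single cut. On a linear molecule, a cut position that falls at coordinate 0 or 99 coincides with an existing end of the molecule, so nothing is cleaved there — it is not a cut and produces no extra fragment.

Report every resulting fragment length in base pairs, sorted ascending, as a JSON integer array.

[3,5,5,6,6,7,7,7,7,8,10,14,14]

Scan for sites:
  FykI (GCAGTGG, off=1): starts [2, 65, 84] → cuts [3, 66, 85]
  PtaIX (AGTAA, off=2): starts [9, 15, 28, 78] → cuts [11, 17, 30, 80]
  SqiX (CAAAA, off=1): starts [43, 60, 91] → cuts [44, 61, 92]
  KluX (GGCCTGAC, off=4): starts [20, 50] → cuts [24, 54]

Pooled cuts: [3, 11, 17, 24, 30, 44, 54, 61, 66, 80, 85, 92]

Fragments:
  [0,3): 3 bp
  [3,11): 8 bp
  [11,17): 6 bp
  [17,24): 7 bp
  [24,30): 6 bp
  [30,44): 14 bp
  [44,54): 10 bp
  [54,61): 7 bp
  [61,66): 5 bp
  [66,80): 14 bp
  [80,85): 5 bp
  [85,92): 7 bp
  [92,99): 7 bp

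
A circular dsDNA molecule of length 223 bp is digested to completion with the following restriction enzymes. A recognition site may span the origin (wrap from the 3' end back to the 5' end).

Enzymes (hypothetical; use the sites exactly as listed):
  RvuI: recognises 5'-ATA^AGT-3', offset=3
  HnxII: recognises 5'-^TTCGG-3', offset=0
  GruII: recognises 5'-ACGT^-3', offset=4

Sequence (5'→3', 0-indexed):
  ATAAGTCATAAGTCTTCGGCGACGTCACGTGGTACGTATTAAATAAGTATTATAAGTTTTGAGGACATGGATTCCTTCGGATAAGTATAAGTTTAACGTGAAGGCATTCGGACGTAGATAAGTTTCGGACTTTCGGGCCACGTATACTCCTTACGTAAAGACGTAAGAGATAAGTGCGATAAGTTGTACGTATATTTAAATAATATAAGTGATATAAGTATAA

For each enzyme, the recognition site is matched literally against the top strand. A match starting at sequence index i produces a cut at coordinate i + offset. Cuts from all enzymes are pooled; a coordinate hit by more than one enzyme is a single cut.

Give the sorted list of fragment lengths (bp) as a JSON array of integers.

Per-enzyme occurrences:
  RvuI ATAAGT/3: at [0, 7, 42, 51, 80, 86, 117, 169, 178, 204, 213] ⇒ [3, 10, 45, 54, 83, 89, 120, 172, 181, 207, 216]
  HnxII TTCGG/0: at [14, 75, 106, 123, 131] ⇒ [14, 75, 106, 123, 131]
  GruII ACGT/4: at [21, 26, 33, 95, 111, 139, 152, 160, 187] ⇒ [25, 30, 37, 99, 115, 143, 156, 164, 191]

All cut coordinates (distinct, sorted): [3, 10, 14, 25, 30, 37, 45, 54, 75, 83, 89, 99, 106, 115, 120, 123, 131, 143, 156, 164, 172, 181, 191, 207, 216]

Fragment lengths:
  3→10: 7 bp
  10→14: 4 bp
  14→25: 11 bp
  25→30: 5 bp
  30→37: 7 bp
  37→45: 8 bp
  45→54: 9 bp
  54→75: 21 bp
  75→83: 8 bp
  83→89: 6 bp
  89→99: 10 bp
  99→106: 7 bp
  106→115: 9 bp
  115→120: 5 bp
  120→123: 3 bp
  123→131: 8 bp
  131→143: 12 bp
  143→156: 13 bp
  156→164: 8 bp
  164→172: 8 bp
  172→181: 9 bp
  181→191: 10 bp
  191→207: 16 bp
  207→216: 9 bp
  216→3 (wrap): 223-216+3 = 10 bp

[3,4,5,5,6,7,7,7,8,8,8,8,8,9,9,9,9,10,10,10,11,12,13,16,21]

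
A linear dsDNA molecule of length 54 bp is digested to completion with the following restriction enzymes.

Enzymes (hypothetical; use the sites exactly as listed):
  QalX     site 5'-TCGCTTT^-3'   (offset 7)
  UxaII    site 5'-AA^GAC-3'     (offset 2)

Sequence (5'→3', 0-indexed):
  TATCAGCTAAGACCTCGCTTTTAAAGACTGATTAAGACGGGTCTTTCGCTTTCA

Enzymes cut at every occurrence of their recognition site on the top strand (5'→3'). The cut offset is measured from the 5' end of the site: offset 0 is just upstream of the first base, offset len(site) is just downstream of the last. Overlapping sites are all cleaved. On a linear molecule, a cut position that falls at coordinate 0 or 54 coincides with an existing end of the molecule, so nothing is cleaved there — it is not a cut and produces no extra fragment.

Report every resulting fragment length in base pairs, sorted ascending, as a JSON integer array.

Scan for sites:
  QalX (TCGCTTT, off=7): starts [14, 45] → cuts [21, 52]
  UxaII (AAGAC, off=2): starts [8, 23, 33] → cuts [10, 25, 35]

All cut coordinates (distinct, sorted): [10, 21, 25, 35, 52]

Fragment lengths:
  [0,10): 10 bp
  [10,21): 11 bp
  [21,25): 4 bp
  [25,35): 10 bp
  [35,52): 17 bp
  [52,54): 2 bp

[2,4,10,10,11,17]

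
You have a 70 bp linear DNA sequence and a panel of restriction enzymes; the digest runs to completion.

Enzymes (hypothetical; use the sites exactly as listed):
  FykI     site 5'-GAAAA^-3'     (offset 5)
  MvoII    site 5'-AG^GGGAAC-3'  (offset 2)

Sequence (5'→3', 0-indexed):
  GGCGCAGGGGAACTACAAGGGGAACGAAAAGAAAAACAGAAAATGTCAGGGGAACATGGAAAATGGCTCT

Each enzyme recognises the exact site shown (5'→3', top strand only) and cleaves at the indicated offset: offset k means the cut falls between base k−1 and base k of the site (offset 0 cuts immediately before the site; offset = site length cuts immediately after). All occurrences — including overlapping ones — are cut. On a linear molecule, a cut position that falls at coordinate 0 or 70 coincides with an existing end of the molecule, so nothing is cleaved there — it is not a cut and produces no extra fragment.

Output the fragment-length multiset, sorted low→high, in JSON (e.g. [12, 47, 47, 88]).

Per-enzyme occurrences:
  FykI (GAAAA, off=5): starts [25, 30, 38, 58] → cuts [30, 35, 43, 63]
  MvoII (AGGGGAAC, off=2): starts [5, 17, 47] → cuts [7, 19, 49]

All cut coordinates (distinct, sorted): [7, 19, 30, 35, 43, 49, 63]

Fragment lengths:
  [0,7): 7 bp
  [7,19): 12 bp
  [19,30): 11 bp
  [30,35): 5 bp
  [35,43): 8 bp
  [43,49): 6 bp
  [49,63): 14 bp
  [63,70): 7 bp

[5,6,7,7,8,11,12,14]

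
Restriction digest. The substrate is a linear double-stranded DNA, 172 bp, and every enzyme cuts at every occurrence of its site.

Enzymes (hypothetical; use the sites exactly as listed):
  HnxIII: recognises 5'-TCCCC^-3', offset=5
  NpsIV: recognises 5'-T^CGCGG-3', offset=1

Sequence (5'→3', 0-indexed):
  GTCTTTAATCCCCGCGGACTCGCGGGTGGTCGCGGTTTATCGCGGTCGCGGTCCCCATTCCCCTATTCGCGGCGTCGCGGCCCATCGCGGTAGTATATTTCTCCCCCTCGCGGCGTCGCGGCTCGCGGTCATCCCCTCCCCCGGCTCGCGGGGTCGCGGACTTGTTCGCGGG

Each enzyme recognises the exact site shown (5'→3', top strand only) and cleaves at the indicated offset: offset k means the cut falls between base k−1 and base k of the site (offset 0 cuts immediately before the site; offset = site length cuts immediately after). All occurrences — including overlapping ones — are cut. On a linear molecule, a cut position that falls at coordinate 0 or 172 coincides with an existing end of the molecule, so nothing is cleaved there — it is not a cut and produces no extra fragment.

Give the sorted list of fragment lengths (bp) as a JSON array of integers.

[2,4,5,5,6,6,7,7,7,8,8,8,10,10,10,10,12,13,13,21]

Site scan:
  HnxIII (TCCCC, off=5): starts [8, 51, 58, 101, 131, 136] → cuts [13, 56, 63, 106, 136, 141]
  NpsIV (TCGCGG, off=1): starts [19, 29, 39, 45, 66, 74, 84, 107, 115, 122, 145, 153, 165] → cuts [20, 30, 40, 46, 67, 75, 85, 108, 116, 123, 146, 154, 166]

All cut coordinates (distinct, sorted): [13, 20, 30, 40, 46, 56, 63, 67, 75, 85, 106, 108, 116, 123, 136, 141, 146, 154, 166]

Fragment lengths:
  [0,13): 13 bp
  [13,20): 7 bp
  [20,30): 10 bp
  [30,40): 10 bp
  [40,46): 6 bp
  [46,56): 10 bp
  [56,63): 7 bp
  [63,67): 4 bp
  [67,75): 8 bp
  [75,85): 10 bp
  [85,106): 21 bp
  [106,108): 2 bp
  [108,116): 8 bp
  [116,123): 7 bp
  [123,136): 13 bp
  [136,141): 5 bp
  [141,146): 5 bp
  [146,154): 8 bp
  [154,166): 12 bp
  [166,172): 6 bp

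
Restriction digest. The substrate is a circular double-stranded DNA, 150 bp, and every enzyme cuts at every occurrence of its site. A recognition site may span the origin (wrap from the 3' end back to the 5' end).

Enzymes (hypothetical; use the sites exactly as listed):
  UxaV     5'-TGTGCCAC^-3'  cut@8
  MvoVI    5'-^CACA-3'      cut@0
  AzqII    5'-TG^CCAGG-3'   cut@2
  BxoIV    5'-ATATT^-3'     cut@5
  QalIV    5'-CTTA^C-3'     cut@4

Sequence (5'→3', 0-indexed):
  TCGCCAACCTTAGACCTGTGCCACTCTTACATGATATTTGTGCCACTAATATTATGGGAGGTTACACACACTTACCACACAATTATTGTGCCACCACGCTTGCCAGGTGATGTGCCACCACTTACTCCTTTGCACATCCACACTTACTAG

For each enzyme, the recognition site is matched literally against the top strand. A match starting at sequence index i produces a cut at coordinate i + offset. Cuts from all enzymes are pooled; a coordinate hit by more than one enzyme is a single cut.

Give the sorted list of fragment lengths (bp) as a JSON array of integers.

Site scan:
  UxaV TGTGCCAC/8: at [16, 38, 86, 110] ⇒ [24, 46, 94, 118]
  MvoVI CACA/0: at [64, 66, 75, 77, 132, 138] ⇒ [64, 66, 75, 77, 132, 138]
  AzqII TGCCAGG/2: at [100] ⇒ [102]
  BxoIV ATATT/5: at [33, 48] ⇒ [38, 53]
  QalIV CTTAC/4: at [25, 70, 120, 142] ⇒ [29, 74, 124, 146]

Pooled cuts: [24, 29, 38, 46, 53, 64, 66, 74, 75, 77, 94, 102, 118, 124, 132, 138, 146]

Fragments:
  24→29: 5 bp
  29→38: 9 bp
  38→46: 8 bp
  46→53: 7 bp
  53→64: 11 bp
  64→66: 2 bp
  66→74: 8 bp
  74→75: 1 bp
  75→77: 2 bp
  77→94: 17 bp
  94→102: 8 bp
  102→118: 16 bp
  118→124: 6 bp
  124→132: 8 bp
  132→138: 6 bp
  138→146: 8 bp
  146→24 (wrap): 150-146+24 = 28 bp

[1,2,2,5,6,6,7,8,8,8,8,8,9,11,16,17,28]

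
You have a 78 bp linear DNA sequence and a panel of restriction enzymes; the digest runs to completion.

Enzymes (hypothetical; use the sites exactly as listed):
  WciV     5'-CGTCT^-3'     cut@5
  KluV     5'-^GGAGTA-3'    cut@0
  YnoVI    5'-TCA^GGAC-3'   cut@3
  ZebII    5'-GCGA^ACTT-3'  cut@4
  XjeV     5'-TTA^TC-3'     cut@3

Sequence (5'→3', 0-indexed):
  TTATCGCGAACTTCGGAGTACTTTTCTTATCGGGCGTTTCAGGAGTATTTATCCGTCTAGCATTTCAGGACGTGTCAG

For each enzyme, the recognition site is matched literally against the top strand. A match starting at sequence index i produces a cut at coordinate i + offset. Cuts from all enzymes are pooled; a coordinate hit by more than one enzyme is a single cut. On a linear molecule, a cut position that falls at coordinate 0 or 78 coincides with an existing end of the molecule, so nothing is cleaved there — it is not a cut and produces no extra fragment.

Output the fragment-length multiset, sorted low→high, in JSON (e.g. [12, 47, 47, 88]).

Per-enzyme occurrences:
  WciV CGTCT/5: at [53] ⇒ [58]
  KluV GGAGTA/0: at [14, 41] ⇒ [14, 41]
  YnoVI TCAGGAC/3: at [64] ⇒ [67]
  ZebII GCGAACTT/4: at [5] ⇒ [9]
  XjeV TTATC/3: at [0, 26, 48] ⇒ [3, 29, 51]

All cut coordinates (distinct, sorted): [3, 9, 14, 29, 41, 51, 58, 67]

Fragment lengths:
  [0,3): 3 bp
  [3,9): 6 bp
  [9,14): 5 bp
  [14,29): 15 bp
  [29,41): 12 bp
  [41,51): 10 bp
  [51,58): 7 bp
  [58,67): 9 bp
  [67,78): 11 bp

[3,5,6,7,9,10,11,12,15]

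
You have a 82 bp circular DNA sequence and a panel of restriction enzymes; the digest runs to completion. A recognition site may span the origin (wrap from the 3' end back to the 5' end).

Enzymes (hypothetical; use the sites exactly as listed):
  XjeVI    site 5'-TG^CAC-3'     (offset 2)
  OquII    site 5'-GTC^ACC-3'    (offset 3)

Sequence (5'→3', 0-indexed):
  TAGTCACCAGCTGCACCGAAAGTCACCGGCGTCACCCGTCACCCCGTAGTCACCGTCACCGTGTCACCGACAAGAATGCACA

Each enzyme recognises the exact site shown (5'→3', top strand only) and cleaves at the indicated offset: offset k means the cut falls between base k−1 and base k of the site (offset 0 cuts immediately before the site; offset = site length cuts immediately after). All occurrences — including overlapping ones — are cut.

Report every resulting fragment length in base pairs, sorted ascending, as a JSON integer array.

[6,7,8,8,9,9,11,11,13]

Scan for sites:
  XjeVI (TGCAC, off=2): starts [11, 76] → cuts [13, 78]
  OquII (GTCACC, off=3): starts [2, 21, 30, 37, 48, 54, 62] → cuts [5, 24, 33, 40, 51, 57, 65]

Pooled cuts: [5, 13, 24, 33, 40, 51, 57, 65, 78]

Fragments:
  5→13: 8 bp
  13→24: 11 bp
  24→33: 9 bp
  33→40: 7 bp
  40→51: 11 bp
  51→57: 6 bp
  57→65: 8 bp
  65→78: 13 bp
  78→5 (wrap): 82-78+5 = 9 bp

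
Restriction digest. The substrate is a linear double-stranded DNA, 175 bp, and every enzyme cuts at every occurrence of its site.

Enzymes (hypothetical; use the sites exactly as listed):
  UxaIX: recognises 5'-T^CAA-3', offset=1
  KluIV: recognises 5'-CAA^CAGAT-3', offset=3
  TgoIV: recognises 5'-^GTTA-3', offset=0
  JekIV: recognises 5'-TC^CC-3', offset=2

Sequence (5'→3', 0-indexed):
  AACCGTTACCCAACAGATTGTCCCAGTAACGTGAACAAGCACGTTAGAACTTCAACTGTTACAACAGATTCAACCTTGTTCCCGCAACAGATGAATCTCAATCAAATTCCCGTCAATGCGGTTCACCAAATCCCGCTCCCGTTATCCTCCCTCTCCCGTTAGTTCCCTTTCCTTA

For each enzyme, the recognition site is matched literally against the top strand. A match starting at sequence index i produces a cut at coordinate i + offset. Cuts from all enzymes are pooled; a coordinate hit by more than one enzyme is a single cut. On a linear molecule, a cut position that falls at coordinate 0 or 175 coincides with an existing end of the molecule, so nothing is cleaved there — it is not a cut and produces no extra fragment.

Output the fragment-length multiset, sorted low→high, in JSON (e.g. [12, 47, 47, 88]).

Site scan:
  UxaIX TCAA/1: at [51, 69, 97, 101, 112] ⇒ [52, 70, 98, 102, 113]
  KluIV CAACAGAT/3: at [10, 61, 84] ⇒ [13, 64, 87]
  TgoIV GTTA/0: at [4, 42, 57, 140, 157] ⇒ [4, 42, 57, 140, 157]
  JekIV TCCC/2: at [20, 79, 107, 130, 136, 147, 153, 163] ⇒ [22, 81, 109, 132, 138, 149, 155, 165]

All cut coordinates (distinct, sorted): [4, 13, 22, 42, 52, 57, 64, 70, 81, 87, 98, 102, 109, 113, 132, 138, 140, 149, 155, 157, 165]

Fragment lengths:
  [0,4): 4 bp
  [4,13): 9 bp
  [13,22): 9 bp
  [22,42): 20 bp
  [42,52): 10 bp
  [52,57): 5 bp
  [57,64): 7 bp
  [64,70): 6 bp
  [70,81): 11 bp
  [81,87): 6 bp
  [87,98): 11 bp
  [98,102): 4 bp
  [102,109): 7 bp
  [109,113): 4 bp
  [113,132): 19 bp
  [132,138): 6 bp
  [138,140): 2 bp
  [140,149): 9 bp
  [149,155): 6 bp
  [155,157): 2 bp
  [157,165): 8 bp
  [165,175): 10 bp

[2,2,4,4,4,5,6,6,6,6,7,7,8,9,9,9,10,10,11,11,19,20]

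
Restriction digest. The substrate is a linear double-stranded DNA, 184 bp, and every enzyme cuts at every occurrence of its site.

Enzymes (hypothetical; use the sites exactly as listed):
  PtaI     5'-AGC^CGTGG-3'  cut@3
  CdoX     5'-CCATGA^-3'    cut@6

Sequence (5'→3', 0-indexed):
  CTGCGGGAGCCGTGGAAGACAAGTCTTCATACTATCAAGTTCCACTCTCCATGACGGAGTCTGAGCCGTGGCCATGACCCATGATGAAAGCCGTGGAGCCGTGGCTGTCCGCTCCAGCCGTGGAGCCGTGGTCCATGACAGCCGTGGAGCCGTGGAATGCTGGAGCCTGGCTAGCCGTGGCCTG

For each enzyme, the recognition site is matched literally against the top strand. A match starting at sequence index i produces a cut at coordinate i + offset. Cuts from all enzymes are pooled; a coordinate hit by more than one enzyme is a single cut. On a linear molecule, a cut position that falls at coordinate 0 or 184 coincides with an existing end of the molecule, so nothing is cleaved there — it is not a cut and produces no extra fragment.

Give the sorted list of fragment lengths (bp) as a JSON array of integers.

Site scan:
  PtaI (AGCCGTGG, off=3): starts [7, 63, 88, 96, 115, 123, 139, 147, 172] → cuts [10, 66, 91, 99, 118, 126, 142, 150, 175]
  CdoX (CCATGA, off=6): starts [48, 71, 78, 132] → cuts [54, 77, 84, 138]

All cut coordinates (distinct, sorted): [10, 54, 66, 77, 84, 91, 99, 118, 126, 138, 142, 150, 175]

Fragment lengths:
  [0,10): 10 bp
  [10,54): 44 bp
  [54,66): 12 bp
  [66,77): 11 bp
  [77,84): 7 bp
  [84,91): 7 bp
  [91,99): 8 bp
  [99,118): 19 bp
  [118,126): 8 bp
  [126,138): 12 bp
  [138,142): 4 bp
  [142,150): 8 bp
  [150,175): 25 bp
  [175,184): 9 bp

[4,7,7,8,8,8,9,10,11,12,12,19,25,44]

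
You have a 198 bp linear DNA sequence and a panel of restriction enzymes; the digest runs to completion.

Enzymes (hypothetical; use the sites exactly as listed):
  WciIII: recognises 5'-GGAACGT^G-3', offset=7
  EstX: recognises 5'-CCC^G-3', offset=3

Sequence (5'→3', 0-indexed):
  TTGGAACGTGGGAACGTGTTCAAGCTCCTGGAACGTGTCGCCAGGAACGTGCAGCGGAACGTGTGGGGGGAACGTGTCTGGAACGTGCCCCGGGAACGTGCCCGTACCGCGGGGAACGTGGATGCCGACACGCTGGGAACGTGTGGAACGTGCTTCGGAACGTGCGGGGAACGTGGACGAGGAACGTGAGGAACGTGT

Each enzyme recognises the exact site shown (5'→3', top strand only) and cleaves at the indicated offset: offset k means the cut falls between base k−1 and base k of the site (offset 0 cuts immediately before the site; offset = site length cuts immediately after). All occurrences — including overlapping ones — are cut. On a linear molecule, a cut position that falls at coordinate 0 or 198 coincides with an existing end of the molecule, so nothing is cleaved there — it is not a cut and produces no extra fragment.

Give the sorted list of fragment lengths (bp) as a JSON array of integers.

[2,4,5,8,8,9,9,9,11,11,12,12,13,13,14,16,19,23]

Scan for sites:
  WciIII GGAACGTG/7: at [2, 10, 29, 43, 55, 68, 79, 92, 112, 135, 144, 156, 167, 180, 189] ⇒ [9, 17, 36, 50, 62, 75, 86, 99, 119, 142, 151, 163, 174, 187, 196]
  EstX CCCG/3: at [88, 100] ⇒ [91, 103]

All cut coordinates (distinct, sorted): [9, 17, 36, 50, 62, 75, 86, 91, 99, 103, 119, 142, 151, 163, 174, 187, 196]

Fragment lengths:
  [0,9): 9 bp
  [9,17): 8 bp
  [17,36): 19 bp
  [36,50): 14 bp
  [50,62): 12 bp
  [62,75): 13 bp
  [75,86): 11 bp
  [86,91): 5 bp
  [91,99): 8 bp
  [99,103): 4 bp
  [103,119): 16 bp
  [119,142): 23 bp
  [142,151): 9 bp
  [151,163): 12 bp
  [163,174): 11 bp
  [174,187): 13 bp
  [187,196): 9 bp
  [196,198): 2 bp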